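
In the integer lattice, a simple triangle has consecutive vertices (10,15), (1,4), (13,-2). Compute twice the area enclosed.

The shoelace formula gives twice the area as |[10·4 − 1·15] + [1·(-2) − 13·4] + [13·15 − 10·(-2)]| = 186, so the area is 93.

186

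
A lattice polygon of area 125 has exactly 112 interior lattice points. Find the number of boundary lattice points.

28

Pick's theorem gives A = I + B/2 − 1, so B = 2(A − I + 1) = 2(125 − 112 + 1) = 28.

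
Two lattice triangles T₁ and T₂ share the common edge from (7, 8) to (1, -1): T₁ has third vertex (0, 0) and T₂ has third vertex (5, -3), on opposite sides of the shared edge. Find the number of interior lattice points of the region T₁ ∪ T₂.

The union is the simple quadrilateral with vertices (7, 8), (0, 0), (1, -1), (5, -3) in order.
By the shoelace formula, twice the signed area is |[7·0 − 0·8] + [0·(-1) − 1·0] + [1·(-3) − 5·(-1)] + [5·8 − 7·(-3)]| = 63, so the area is 63/2.
The number of boundary lattice points is Σ gcd(|Δx|,|Δy|) = gcd(7,8) + gcd(1,1) + gcd(4,2) + gcd(2,11) = 1+1+2+1 = 5.
By Pick's theorem I = A − B/2 + 1 = 63/2 − 5/2 + 1 = 30.

30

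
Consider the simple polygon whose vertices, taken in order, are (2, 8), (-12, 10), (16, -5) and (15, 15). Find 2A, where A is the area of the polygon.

421

Using the shoelace formula, 2A = |[2·10 − (-12)·8] + [(-12)·(-5) − 16·10] + [16·15 − 15·(-5)] + [15·8 − 2·15]| = 421, so the area is 421/2.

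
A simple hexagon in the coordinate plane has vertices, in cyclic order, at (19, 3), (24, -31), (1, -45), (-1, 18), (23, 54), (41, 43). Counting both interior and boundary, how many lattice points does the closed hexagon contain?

2072

The shoelace formula gives twice the area as |(19·(-31) − 24·3) + (24·(-45) − 1·(-31)) + (1·18 − (-1)·(-45)) + ((-1)·54 − 23·18) + (23·43 − 41·54) + (41·3 − 19·43)| = 4124, so the area is 2062.
Along each edge there are gcd(|Δx|,|Δy|)+1 lattice points, so counting each shared vertex once the boundary has gcd(5,34) + gcd(23,14) + gcd(2,63) + gcd(24,36) + gcd(18,11) + gcd(22,40) = 1+1+1+12+1+2 = 18.
Pick's theorem gives I = A − B/2 + 1 = 2062 − 18/2 + 1 = 2054, so the closed region contains I + B = 2054 + 18 = 2072 lattice points.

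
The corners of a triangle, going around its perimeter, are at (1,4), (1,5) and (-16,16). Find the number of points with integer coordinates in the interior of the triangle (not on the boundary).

8

The shoelace formula gives twice the area as |(1·5 − 1·4) + (1·16 − (-16)·5) + ((-16)·4 − 1·16)| = 17, so the area is 17/2.
The number of boundary lattice points is Σ gcd(|Δx|,|Δy|) = gcd(0,1) + gcd(17,11) + gcd(17,12) = 1+1+1 = 3.
By Pick's theorem A = I + B/2 − 1, so I = 17/2 − 3/2 + 1 = 8.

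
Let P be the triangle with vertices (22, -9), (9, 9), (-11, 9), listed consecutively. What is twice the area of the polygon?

360

By the shoelace formula, twice the signed area is |(22·9 − 9·(-9)) + (9·9 − (-11)·9) + ((-11)·(-9) − 22·9)| = 360, so the area is 180.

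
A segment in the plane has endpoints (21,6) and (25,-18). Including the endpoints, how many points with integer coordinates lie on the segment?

5

The number of lattice points on a segment between lattice points is gcd(|Δx|,|Δy|) + 1 = gcd(4,24) + 1 = 4 + 1 = 5.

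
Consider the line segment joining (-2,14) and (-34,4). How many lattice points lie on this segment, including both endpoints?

3

The number of lattice points on a segment between lattice points is gcd(|Δx|,|Δy|) + 1 = gcd(32,10) + 1 = 2 + 1 = 3.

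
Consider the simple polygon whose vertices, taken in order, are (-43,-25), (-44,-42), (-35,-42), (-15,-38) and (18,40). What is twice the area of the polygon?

3138

By the shoelace formula, twice the signed area is |((-43)·(-42) − (-44)·(-25)) + ((-44)·(-42) − (-35)·(-42)) + ((-35)·(-38) − (-15)·(-42)) + ((-15)·40 − 18·(-38)) + (18·(-25) − (-43)·40)| = 3138, so the area is 1569.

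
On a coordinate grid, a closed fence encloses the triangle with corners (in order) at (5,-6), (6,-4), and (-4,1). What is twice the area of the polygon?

By the shoelace formula, twice the signed area is |(5·(-4) − 6·(-6)) + (6·1 − (-4)·(-4)) + ((-4)·(-6) − 5·1)| = 25, so the area is 12.5.

25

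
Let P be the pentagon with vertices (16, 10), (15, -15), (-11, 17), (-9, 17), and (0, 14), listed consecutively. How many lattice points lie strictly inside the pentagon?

The shoelace formula gives twice the area as |[16·(-15) − 15·10] + [15·17 − (-11)·(-15)] + [(-11)·17 − (-9)·17] + [(-9)·14 − 0·17] + [0·10 − 16·14]| = 684, so the area is 342.
The number of boundary lattice points is Σ gcd(|Δx|,|Δy|) = gcd(1,25) + gcd(26,32) + gcd(2,0) + gcd(9,3) + gcd(16,4) = 1+2+2+3+4 = 12.
By Pick's theorem A = I + B/2 − 1, so I = 342 − 12/2 + 1 = 337.

337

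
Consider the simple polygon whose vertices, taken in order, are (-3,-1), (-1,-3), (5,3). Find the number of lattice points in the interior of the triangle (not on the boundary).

By the shoelace formula, twice the signed area is |((-3)·(-3) − (-1)·(-1)) + ((-1)·3 − 5·(-3)) + (5·(-1) − (-3)·3)| = 24, so the area is 12.
Along each edge there are gcd(|Δx|,|Δy|)+1 lattice points, so counting each shared vertex once the boundary has gcd(2,2) + gcd(6,6) + gcd(8,4) = 2+6+4 = 12.
By Pick's theorem A = I + B/2 − 1, so I = 12 − 12/2 + 1 = 7.

7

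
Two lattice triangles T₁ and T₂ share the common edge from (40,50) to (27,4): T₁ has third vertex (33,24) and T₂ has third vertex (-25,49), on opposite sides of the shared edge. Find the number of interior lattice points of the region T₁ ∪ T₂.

The union is the simple quadrilateral with vertices (40,50), (33,24), (27,4), (-25,49) in order.
By the shoelace formula, twice the signed area is |[40·24 − 33·50] + [33·4 − 27·24] + [27·49 − (-25)·4] + [(-25)·50 − 40·49]| = 2993, so the area is 1496.5.
Summing gcd(|Δx|,|Δy|) over the edges gives the boundary count: gcd(7,26) + gcd(6,20) + gcd(52,45) + gcd(65,1) = 1+2+1+1 = 5.
By Pick's theorem I = A − B/2 + 1 = 1496.5 − 5/2 + 1 = 1495.

1495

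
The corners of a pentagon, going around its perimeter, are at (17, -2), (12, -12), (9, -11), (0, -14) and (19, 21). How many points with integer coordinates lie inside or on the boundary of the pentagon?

236

By the shoelace formula, twice the signed area is |(17·(-12) − 12·(-2)) + (12·(-11) − 9·(-12)) + (9·(-14) − 0·(-11)) + (0·21 − 19·(-14)) + (19·(-2) − 17·21)| = 459, so the area is 459/2.
Along each edge there are gcd(|Δx|,|Δy|)+1 lattice points, so counting each shared vertex once the boundary has gcd(5,10) + gcd(3,1) + gcd(9,3) + gcd(19,35) + gcd(2,23) = 5+1+3+1+1 = 11.
Pick's theorem gives I = A − B/2 + 1 = 459/2 − 11/2 + 1 = 225, so the closed region contains I + B = 225 + 11 = 236 lattice points.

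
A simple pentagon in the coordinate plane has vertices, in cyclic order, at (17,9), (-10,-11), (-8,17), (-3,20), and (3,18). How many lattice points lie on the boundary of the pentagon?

The number of boundary lattice points is Σ gcd(|Δx|,|Δy|) = gcd(27,20) + gcd(2,28) + gcd(5,3) + gcd(6,2) + gcd(14,9) = 1+2+1+2+1 = 7.

7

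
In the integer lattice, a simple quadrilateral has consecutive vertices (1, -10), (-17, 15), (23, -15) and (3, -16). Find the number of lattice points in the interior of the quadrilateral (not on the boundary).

The shoelace formula gives twice the area as |[1·15 − (-17)·(-10)] + [(-17)·(-15) − 23·15] + [23·(-16) − 3·(-15)] + [3·(-10) − 1·(-16)]| = 582, so the area is 291.
Summing gcd(|Δx|,|Δy|) over the edges gives the boundary count: gcd(18,25) + gcd(40,30) + gcd(20,1) + gcd(2,6) = 1+10+1+2 = 14.
By Pick's theorem A = I + B/2 − 1, so I = 291 − 14/2 + 1 = 285.

285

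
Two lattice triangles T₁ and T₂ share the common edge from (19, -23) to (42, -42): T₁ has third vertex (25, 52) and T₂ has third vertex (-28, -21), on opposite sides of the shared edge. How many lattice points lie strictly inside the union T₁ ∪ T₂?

The union is the simple quadrilateral with vertices (19, -23), (25, 52), (42, -42), (-28, -21) in order.
The shoelace formula gives twice the area as |[19·52 − 25·(-23)] + [25·(-42) − 42·52] + [42·(-21) − (-28)·(-42)] + [(-28)·(-23) − 19·(-21)]| = 2686, so the area is 1343.
The number of boundary lattice points is Σ gcd(|Δx|,|Δy|) = gcd(6,75) + gcd(17,94) + gcd(70,21) + gcd(47,2) = 3+1+7+1 = 12.
By Pick's theorem I = A − B/2 + 1 = 1343 − 12/2 + 1 = 1338.

1338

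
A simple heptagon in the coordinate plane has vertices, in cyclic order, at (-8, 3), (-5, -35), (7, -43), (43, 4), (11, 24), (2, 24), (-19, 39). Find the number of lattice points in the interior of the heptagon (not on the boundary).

By the shoelace formula, twice the signed area is |[(-8)·(-35) − (-5)·3] + [(-5)·(-43) − 7·(-35)] + [7·4 − 43·(-43)] + [43·24 − 11·4] + [11·24 − 2·24] + [2·39 − (-19)·24] + [(-19)·3 − (-8)·39]| = 4625, so the area is 2312.5.
Along each edge there are gcd(|Δx|,|Δy|)+1 lattice points, so counting each shared vertex once the boundary has gcd(3,38) + gcd(12,8) + gcd(36,47) + gcd(32,20) + gcd(9,0) + gcd(21,15) + gcd(11,36) = 1+4+1+4+9+3+1 = 23.
Pick's theorem gives I = A − B/2 + 1 = 2312.5 − 23/2 + 1 = 2302.

2302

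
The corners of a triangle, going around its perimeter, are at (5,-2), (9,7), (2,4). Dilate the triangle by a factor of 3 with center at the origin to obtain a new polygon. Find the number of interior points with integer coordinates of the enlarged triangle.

By the shoelace formula, twice the signed area is |(5·7 − 9·(-2)) + (9·4 − 2·7) + (2·(-2) − 5·4)| = 51, so the area is 25.5.
Summing gcd(|Δx|,|Δy|) over the edges gives the boundary count: gcd(4,9) + gcd(7,3) + gcd(3,6) = 1+1+3 = 5.
Scaling by 3 multiplies the area by 3² = 9 (so the new area is 229.5) and multiplies the boundary lattice-point count by 3, giving 15.
By Pick's theorem, the interior count of the dilated polygon is 229.5 − 15/2 + 1 = 223.

223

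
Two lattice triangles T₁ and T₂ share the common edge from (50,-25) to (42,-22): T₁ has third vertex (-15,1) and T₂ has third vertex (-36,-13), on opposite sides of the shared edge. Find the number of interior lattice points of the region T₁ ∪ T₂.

79

The union is the simple quadrilateral with vertices (50,-25), (-15,1), (42,-22), (-36,-13) in order.
Using the shoelace formula, 2A = |[50·1 − (-15)·(-25)] + [(-15)·(-22) − 42·1] + [42·(-13) − (-36)·(-22)] + [(-36)·(-25) − 50·(-13)]| = 175, so the area is 87.5.
The number of boundary lattice points is Σ gcd(|Δx|,|Δy|) = gcd(65,26) + gcd(57,23) + gcd(78,9) + gcd(86,12) = 13+1+3+2 = 19.
By Pick's theorem I = A − B/2 + 1 = 87.5 − 19/2 + 1 = 79.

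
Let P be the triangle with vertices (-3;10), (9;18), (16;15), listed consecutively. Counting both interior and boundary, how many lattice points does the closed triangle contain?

By the shoelace formula, twice the signed area is |((-3)·18 − 9·10) + (9·15 − 16·18) + (16·10 − (-3)·15)| = 92, so the area is 46.
Along each edge there are gcd(|Δx|,|Δy|)+1 lattice points, so counting each shared vertex once the boundary has gcd(12,8) + gcd(7,3) + gcd(19,5) = 4+1+1 = 6.
Pick's theorem gives I = A − B/2 + 1 = 46 − 6/2 + 1 = 44, so the closed region contains I + B = 44 + 6 = 50 lattice points.

50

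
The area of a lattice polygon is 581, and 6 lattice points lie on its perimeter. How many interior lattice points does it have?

Pick's theorem A = I + B/2 − 1 rearranges to I = A − B/2 + 1 = 581 − 6/2 + 1 = 579.

579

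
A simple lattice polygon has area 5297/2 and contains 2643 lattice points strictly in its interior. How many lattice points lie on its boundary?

Pick's theorem gives A = I + B/2 − 1, so B = 2(A − I + 1) = 2(5297/2 − 2643 + 1) = 13.

13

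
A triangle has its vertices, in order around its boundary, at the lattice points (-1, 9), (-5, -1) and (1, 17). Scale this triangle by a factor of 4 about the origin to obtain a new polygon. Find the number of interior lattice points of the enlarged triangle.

77

By the shoelace formula, twice the signed area is |((-1)·(-1) − (-5)·9) + ((-5)·17 − 1·(-1)) + (1·9 − (-1)·17)| = 12, so the area is 6.
The number of boundary lattice points is Σ gcd(|Δx|,|Δy|) = gcd(4,10) + gcd(6,18) + gcd(2,8) = 2+6+2 = 10.
Scaling by 4 multiplies the area by 4² = 16 (so the new area is 96) and multiplies the boundary lattice-point count by 4, giving 40.
By Pick's theorem, the interior count of the dilated polygon is 96 − 40/2 + 1 = 77.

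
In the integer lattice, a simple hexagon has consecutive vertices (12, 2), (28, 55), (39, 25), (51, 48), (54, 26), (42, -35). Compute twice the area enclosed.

By the shoelace formula, twice the signed area is |[12·55 − 28·2] + [28·25 − 39·55] + [39·48 − 51·25] + [51·26 − 54·48] + [54·(-35) − 42·26] + [42·2 − 12·(-35)]| = 3988, so the area is 1994.

3988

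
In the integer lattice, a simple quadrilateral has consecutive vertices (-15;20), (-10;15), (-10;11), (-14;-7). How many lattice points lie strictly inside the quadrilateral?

68

By the shoelace formula, twice the signed area is |((-15)·15 − (-10)·20) + ((-10)·11 − (-10)·15) + ((-10)·(-7) − (-14)·11) + ((-14)·20 − (-15)·(-7))| = 146, so the area is 73.
Along each edge there are gcd(|Δx|,|Δy|)+1 lattice points, so counting each shared vertex once the boundary has gcd(5,5) + gcd(0,4) + gcd(4,18) + gcd(1,27) = 5+4+2+1 = 12.
Pick's theorem gives I = A − B/2 + 1 = 73 − 12/2 + 1 = 68.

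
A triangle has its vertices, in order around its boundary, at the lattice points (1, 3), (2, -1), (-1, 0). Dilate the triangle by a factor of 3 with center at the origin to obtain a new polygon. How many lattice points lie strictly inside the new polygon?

46

The shoelace formula gives twice the area as |(1·(-1) − 2·3) + (2·0 − (-1)·(-1)) + ((-1)·3 − 1·0)| = 11, so the area is 11/2.
Summing gcd(|Δx|,|Δy|) over the edges gives the boundary count: gcd(1,4) + gcd(3,1) + gcd(2,3) = 1+1+1 = 3.
Scaling by 3 multiplies the area by 3² = 9 (so the new area is 49.5) and multiplies the boundary lattice-point count by 3, giving 9.
By Pick's theorem, the interior count of the dilated polygon is 49.5 − 9/2 + 1 = 46.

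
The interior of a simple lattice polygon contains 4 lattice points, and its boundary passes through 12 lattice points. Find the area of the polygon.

Pick's theorem states A = I + B/2 − 1, so A = 4 + 12/2 − 1 = 9.

9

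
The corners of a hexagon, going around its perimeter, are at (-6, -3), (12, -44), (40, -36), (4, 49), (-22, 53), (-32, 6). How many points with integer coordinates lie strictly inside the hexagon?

3355

Using the shoelace formula, 2A = |[(-6)·(-44) − 12·(-3)] + [12·(-36) − 40·(-44)] + [40·49 − 4·(-36)] + [4·53 − (-22)·49] + [(-22)·6 − (-32)·53] + [(-32)·(-3) − (-6)·6]| = 6718, so the area is 3359.
Summing gcd(|Δx|,|Δy|) over the edges gives the boundary count: gcd(18,41) + gcd(28,8) + gcd(36,85) + gcd(26,4) + gcd(10,47) + gcd(26,9) = 1+4+1+2+1+1 = 10.
Pick's theorem gives I = A − B/2 + 1 = 3359 − 10/2 + 1 = 3355.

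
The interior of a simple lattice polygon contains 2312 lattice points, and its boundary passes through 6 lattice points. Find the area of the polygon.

Pick's theorem states A = I + B/2 − 1, so A = 2312 + 6/2 − 1 = 2314.

2314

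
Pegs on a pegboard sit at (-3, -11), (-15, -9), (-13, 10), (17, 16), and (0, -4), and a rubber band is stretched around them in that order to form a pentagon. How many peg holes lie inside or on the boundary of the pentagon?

By the shoelace formula, twice the signed area is |[(-3)·(-9) − (-15)·(-11)] + [(-15)·10 − (-13)·(-9)] + [(-13)·16 − 17·10] + [17·(-4) − 0·16] + [0·(-11) − (-3)·(-4)]| = 863, so the area is 863/2.
Along each edge there are gcd(|Δx|,|Δy|)+1 lattice points, so counting each shared vertex once the boundary has gcd(12,2) + gcd(2,19) + gcd(30,6) + gcd(17,20) + gcd(3,7) = 2+1+6+1+1 = 11.
Pick's theorem gives I = A − B/2 + 1 = 863/2 − 11/2 + 1 = 427, so the closed region contains I + B = 427 + 11 = 438 lattice points.

438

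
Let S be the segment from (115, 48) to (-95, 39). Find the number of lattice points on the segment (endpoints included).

4

The number of lattice points on a segment between lattice points is gcd(|Δx|,|Δy|) + 1 = gcd(210,9) + 1 = 3 + 1 = 4.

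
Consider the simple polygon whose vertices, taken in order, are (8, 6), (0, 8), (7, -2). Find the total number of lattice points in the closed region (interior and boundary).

By the shoelace formula, twice the signed area is |[8·8 − 0·6] + [0·(-2) − 7·8] + [7·6 − 8·(-2)]| = 66, so the area is 33.
Summing gcd(|Δx|,|Δy|) over the edges gives the boundary count: gcd(8,2) + gcd(7,10) + gcd(1,8) = 2+1+1 = 4.
Pick's theorem gives I = A − B/2 + 1 = 33 − 4/2 + 1 = 32, so the closed region contains I + B = 32 + 4 = 36 lattice points.

36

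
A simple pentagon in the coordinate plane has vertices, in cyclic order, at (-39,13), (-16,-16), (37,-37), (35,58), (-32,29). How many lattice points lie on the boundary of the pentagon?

The number of boundary lattice points is Σ gcd(|Δx|,|Δy|) = gcd(23,29) + gcd(53,21) + gcd(2,95) + gcd(67,29) + gcd(7,16) = 1+1+1+1+1 = 5.

5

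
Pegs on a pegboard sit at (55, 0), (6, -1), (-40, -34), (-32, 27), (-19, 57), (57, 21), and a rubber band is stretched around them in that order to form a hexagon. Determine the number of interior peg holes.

Using the shoelace formula, 2A = |(55·(-1) − 6·0) + (6·(-34) − (-40)·(-1)) + ((-40)·27 − (-32)·(-34)) + ((-32)·57 − (-19)·27) + ((-19)·21 − 57·57) + (57·0 − 55·21)| = 8581, so the area is 4290.5.
Summing gcd(|Δx|,|Δy|) over the edges gives the boundary count: gcd(49,1) + gcd(46,33) + gcd(8,61) + gcd(13,30) + gcd(76,36) + gcd(2,21) = 1+1+1+1+4+1 = 9.
By Pick's theorem A = I + B/2 − 1, so I = 4290.5 − 9/2 + 1 = 4287.

4287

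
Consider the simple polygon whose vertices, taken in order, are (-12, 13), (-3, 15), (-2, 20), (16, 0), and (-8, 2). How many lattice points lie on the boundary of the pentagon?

The number of boundary lattice points is Σ gcd(|Δx|,|Δy|) = gcd(9,2) + gcd(1,5) + gcd(18,20) + gcd(24,2) + gcd(4,11) = 1+1+2+2+1 = 7.

7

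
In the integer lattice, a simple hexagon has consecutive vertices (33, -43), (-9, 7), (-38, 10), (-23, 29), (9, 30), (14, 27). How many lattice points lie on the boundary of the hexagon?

The number of boundary lattice points is Σ gcd(|Δx|,|Δy|) = gcd(42,50) + gcd(29,3) + gcd(15,19) + gcd(32,1) + gcd(5,3) + gcd(19,70) = 2+1+1+1+1+1 = 7.

7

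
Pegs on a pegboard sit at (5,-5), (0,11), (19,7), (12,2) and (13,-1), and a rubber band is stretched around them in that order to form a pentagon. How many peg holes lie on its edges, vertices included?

8

Along each edge there are gcd(|Δx|,|Δy|)+1 lattice points, so counting each shared vertex once the boundary has gcd(5,16) + gcd(19,4) + gcd(7,5) + gcd(1,3) + gcd(8,4) = 1+1+1+1+4 = 8.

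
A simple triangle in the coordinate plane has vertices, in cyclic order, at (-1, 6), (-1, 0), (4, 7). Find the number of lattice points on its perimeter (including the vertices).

8

The number of boundary lattice points is Σ gcd(|Δx|,|Δy|) = gcd(0,6) + gcd(5,7) + gcd(5,1) = 6+1+1 = 8.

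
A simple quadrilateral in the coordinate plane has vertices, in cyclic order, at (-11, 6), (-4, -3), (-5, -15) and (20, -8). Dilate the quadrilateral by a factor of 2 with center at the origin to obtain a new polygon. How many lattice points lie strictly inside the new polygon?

The shoelace formula gives twice the area as |[(-11)·(-3) − (-4)·6] + [(-4)·(-15) − (-5)·(-3)] + [(-5)·(-8) − 20·(-15)] + [20·6 − (-11)·(-8)]| = 474, so the area is 237.
Along each edge there are gcd(|Δx|,|Δy|)+1 lattice points, so counting each shared vertex once the boundary has gcd(7,9) + gcd(1,12) + gcd(25,7) + gcd(31,14) = 1+1+1+1 = 4.
Scaling by 2 multiplies the area by 2² = 4 (so the new area is 948) and multiplies the boundary lattice-point count by 2, giving 8.
By Pick's theorem, the interior count of the dilated polygon is 948 − 8/2 + 1 = 945.

945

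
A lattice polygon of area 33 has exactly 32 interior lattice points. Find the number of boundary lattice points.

Pick's theorem gives A = I + B/2 − 1, so B = 2(A − I + 1) = 2(33 − 32 + 1) = 4.

4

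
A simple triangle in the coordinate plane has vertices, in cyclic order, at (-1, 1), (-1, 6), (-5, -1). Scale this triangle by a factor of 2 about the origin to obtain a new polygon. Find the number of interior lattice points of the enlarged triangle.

33

By the shoelace formula, twice the signed area is |[(-1)·6 − (-1)·1] + [(-1)·(-1) − (-5)·6] + [(-5)·1 − (-1)·(-1)]| = 20, so the area is 10.
The number of boundary lattice points is Σ gcd(|Δx|,|Δy|) = gcd(0,5) + gcd(4,7) + gcd(4,2) = 5+1+2 = 8.
Scaling by 2 multiplies the area by 2² = 4 (so the new area is 40) and multiplies the boundary lattice-point count by 2, giving 16.
By Pick's theorem, the interior count of the dilated polygon is 40 − 16/2 + 1 = 33.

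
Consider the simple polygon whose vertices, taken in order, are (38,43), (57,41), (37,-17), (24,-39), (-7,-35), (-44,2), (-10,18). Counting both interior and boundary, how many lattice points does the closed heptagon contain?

By the shoelace formula, twice the signed area is |[38·41 − 57·43] + [57·(-17) − 37·41] + [37·(-39) − 24·(-17)] + [24·(-35) − (-7)·(-39)] + [(-7)·2 − (-44)·(-35)] + [(-44)·18 − (-10)·2] + [(-10)·43 − 38·18]| = 8967, so the area is 4483.5.
Summing gcd(|Δx|,|Δy|) over the edges gives the boundary count: gcd(19,2) + gcd(20,58) + gcd(13,22) + gcd(31,4) + gcd(37,37) + gcd(34,16) + gcd(48,25) = 1+2+1+1+37+2+1 = 45.
Pick's theorem gives I = A − B/2 + 1 = 4483.5 − 45/2 + 1 = 4462, so the closed region contains I + B = 4462 + 45 = 4507 lattice points.

4507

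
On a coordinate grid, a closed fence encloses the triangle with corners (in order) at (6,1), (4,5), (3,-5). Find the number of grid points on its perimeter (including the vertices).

Summing gcd(|Δx|,|Δy|) over the edges gives the boundary count: gcd(2,4) + gcd(1,10) + gcd(3,6) = 2+1+3 = 6.

6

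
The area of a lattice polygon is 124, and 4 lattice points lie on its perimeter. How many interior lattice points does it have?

123

Pick's theorem A = I + B/2 − 1 rearranges to I = A − B/2 + 1 = 124 − 4/2 + 1 = 123.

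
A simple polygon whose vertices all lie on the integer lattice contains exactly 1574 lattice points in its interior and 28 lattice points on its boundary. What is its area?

By Pick's theorem, A = I + B/2 − 1 = 1574 + 28/2 − 1 = 1587.

1587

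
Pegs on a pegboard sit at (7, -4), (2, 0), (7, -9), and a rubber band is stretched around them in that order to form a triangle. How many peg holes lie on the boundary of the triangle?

7

Along each edge there are gcd(|Δx|,|Δy|)+1 lattice points, so counting each shared vertex once the boundary has gcd(5,4) + gcd(5,9) + gcd(0,5) = 1+1+5 = 7.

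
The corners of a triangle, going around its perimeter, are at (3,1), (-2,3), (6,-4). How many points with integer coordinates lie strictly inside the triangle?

9

Using the shoelace formula, 2A = |(3·3 − (-2)·1) + ((-2)·(-4) − 6·3) + (6·1 − 3·(-4))| = 19, so the area is 19/2.
Summing gcd(|Δx|,|Δy|) over the edges gives the boundary count: gcd(5,2) + gcd(8,7) + gcd(3,5) = 1+1+1 = 3.
Pick's theorem gives I = A − B/2 + 1 = 19/2 − 3/2 + 1 = 9.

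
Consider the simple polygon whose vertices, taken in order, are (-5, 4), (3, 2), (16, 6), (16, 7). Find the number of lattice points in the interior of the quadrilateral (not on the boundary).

The shoelace formula gives twice the area as |((-5)·2 − 3·4) + (3·6 − 16·2) + (16·7 − 16·6) + (16·4 − (-5)·7)| = 79, so the area is 79/2.
Along each edge there are gcd(|Δx|,|Δy|)+1 lattice points, so counting each shared vertex once the boundary has gcd(8,2) + gcd(13,4) + gcd(0,1) + gcd(21,3) = 2+1+1+3 = 7.
By Pick's theorem A = I + B/2 − 1, so I = 79/2 − 7/2 + 1 = 37.

37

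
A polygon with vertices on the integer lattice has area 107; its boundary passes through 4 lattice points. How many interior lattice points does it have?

106

From Pick's theorem, I = A − B/2 + 1 = 107 − 4/2 + 1 = 106.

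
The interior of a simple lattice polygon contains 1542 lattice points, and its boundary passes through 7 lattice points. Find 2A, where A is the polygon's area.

3089

By Pick's theorem, A = I + B/2 − 1 = 1542 + 7/2 − 1 = 3089/2.
Hence 2A = 3089.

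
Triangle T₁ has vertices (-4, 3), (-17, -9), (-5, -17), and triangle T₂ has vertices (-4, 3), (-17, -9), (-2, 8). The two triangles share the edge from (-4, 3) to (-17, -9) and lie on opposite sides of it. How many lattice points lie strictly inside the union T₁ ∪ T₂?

142

The union is the simple quadrilateral with vertices (-4, 3), (-5, -17), (-17, -9), (-2, 8) in order.
The shoelace formula gives twice the area as |((-4)·(-17) − (-5)·3) + ((-5)·(-9) − (-17)·(-17)) + ((-17)·8 − (-2)·(-9)) + ((-2)·3 − (-4)·8)| = 289, so the area is 289/2.
Along each edge there are gcd(|Δx|,|Δy|)+1 lattice points, so counting each shared vertex once the boundary has gcd(1,20) + gcd(12,8) + gcd(15,17) + gcd(2,5) = 1+4+1+1 = 7.
By Pick's theorem I = A − B/2 + 1 = 289/2 − 7/2 + 1 = 142.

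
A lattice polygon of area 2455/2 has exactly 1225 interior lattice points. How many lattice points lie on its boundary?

Pick's theorem gives A = I + B/2 − 1, so B = 2(A − I + 1) = 2(2455/2 − 1225 + 1) = 7.

7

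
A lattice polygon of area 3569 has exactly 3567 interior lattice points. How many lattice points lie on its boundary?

6

Pick's theorem gives A = I + B/2 − 1, so B = 2(A − I + 1) = 2(3569 − 3567 + 1) = 6.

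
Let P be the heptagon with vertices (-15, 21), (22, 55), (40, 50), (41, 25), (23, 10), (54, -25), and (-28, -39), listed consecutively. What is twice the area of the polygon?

Using the shoelace formula, 2A = |[(-15)·55 − 22·21] + [22·50 − 40·55] + [40·25 − 41·50] + [41·10 − 23·25] + [23·(-25) − 54·10] + [54·(-39) − (-28)·(-25)] + [(-28)·21 − (-15)·(-39)]| = 8696, so the area is 4348.

8696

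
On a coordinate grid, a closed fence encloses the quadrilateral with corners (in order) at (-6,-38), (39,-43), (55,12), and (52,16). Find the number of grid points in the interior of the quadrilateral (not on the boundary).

By the shoelace formula, twice the signed area is |((-6)·(-43) − 39·(-38)) + (39·12 − 55·(-43)) + (55·16 − 52·12) + (52·(-38) − (-6)·16)| = 2949, so the area is 1474.5.
The number of boundary lattice points is Σ gcd(|Δx|,|Δy|) = gcd(45,5) + gcd(16,55) + gcd(3,4) + gcd(58,54) = 5+1+1+2 = 9.
Pick's theorem gives I = A − B/2 + 1 = 1474.5 − 9/2 + 1 = 1471.

1471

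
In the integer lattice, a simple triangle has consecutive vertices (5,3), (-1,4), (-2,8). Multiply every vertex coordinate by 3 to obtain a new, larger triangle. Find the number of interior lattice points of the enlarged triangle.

Using the shoelace formula, 2A = |(5·4 − (-1)·3) + ((-1)·8 − (-2)·4) + ((-2)·3 − 5·8)| = 23, so the area is 23/2.
The number of boundary lattice points is Σ gcd(|Δx|,|Δy|) = gcd(6,1) + gcd(1,4) + gcd(7,5) = 1+1+1 = 3.
Scaling by 3 multiplies the area by 3² = 9 (so the new area is 207/2) and multiplies the boundary lattice-point count by 3, giving 9.
By Pick's theorem, the interior count of the dilated polygon is 207/2 − 9/2 + 1 = 100.

100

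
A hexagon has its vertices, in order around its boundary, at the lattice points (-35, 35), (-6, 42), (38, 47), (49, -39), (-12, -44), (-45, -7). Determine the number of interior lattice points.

6629

The shoelace formula gives twice the area as |((-35)·42 − (-6)·35) + ((-6)·47 − 38·42) + (38·(-39) − 49·47) + (49·(-44) − (-12)·(-39)) + ((-12)·(-7) − (-45)·(-44)) + ((-45)·35 − (-35)·(-7))| = 13263, so the area is 13263/2.
Along each edge there are gcd(|Δx|,|Δy|)+1 lattice points, so counting each shared vertex once the boundary has gcd(29,7) + gcd(44,5) + gcd(11,86) + gcd(61,5) + gcd(33,37) + gcd(10,42) = 1+1+1+1+1+2 = 7.
Pick's theorem gives I = A − B/2 + 1 = 13263/2 − 7/2 + 1 = 6629.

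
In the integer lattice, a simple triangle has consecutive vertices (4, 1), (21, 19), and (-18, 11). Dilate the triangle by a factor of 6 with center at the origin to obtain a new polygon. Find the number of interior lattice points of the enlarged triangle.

10177

The shoelace formula gives twice the area as |(4·19 − 21·1) + (21·11 − (-18)·19) + ((-18)·1 − 4·11)| = 566, so the area is 283.
Along each edge there are gcd(|Δx|,|Δy|)+1 lattice points, so counting each shared vertex once the boundary has gcd(17,18) + gcd(39,8) + gcd(22,10) = 1+1+2 = 4.
Scaling by 6 multiplies the area by 6² = 36 (so the new area is 10188) and multiplies the boundary lattice-point count by 6, giving 24.
By Pick's theorem, the interior count of the dilated polygon is 10188 − 24/2 + 1 = 10177.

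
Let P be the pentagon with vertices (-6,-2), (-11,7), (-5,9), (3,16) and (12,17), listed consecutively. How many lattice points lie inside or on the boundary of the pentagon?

The shoelace formula gives twice the area as |[(-6)·7 − (-11)·(-2)] + [(-11)·9 − (-5)·7] + [(-5)·16 − 3·9] + [3·17 − 12·16] + [12·(-2) − (-6)·17]| = 298, so the area is 149.
Along each edge there are gcd(|Δx|,|Δy|)+1 lattice points, so counting each shared vertex once the boundary has gcd(5,9) + gcd(6,2) + gcd(8,7) + gcd(9,1) + gcd(18,19) = 1+2+1+1+1 = 6.
Pick's theorem gives I = A − B/2 + 1 = 149 − 6/2 + 1 = 147, so the closed region contains I + B = 147 + 6 = 153 lattice points.

153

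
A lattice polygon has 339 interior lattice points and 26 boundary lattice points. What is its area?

By Pick's theorem, A = I + B/2 − 1 = 339 + 26/2 − 1 = 351.

351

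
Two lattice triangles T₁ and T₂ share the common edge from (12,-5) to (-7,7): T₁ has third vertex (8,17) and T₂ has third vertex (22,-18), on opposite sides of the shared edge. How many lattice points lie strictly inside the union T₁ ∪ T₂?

245

The union is the simple quadrilateral with vertices (12,-5), (8,17), (-7,7), (22,-18) in order.
The shoelace formula gives twice the area as |[12·17 − 8·(-5)] + [8·7 − (-7)·17] + [(-7)·(-18) − 22·7] + [22·(-5) − 12·(-18)]| = 497, so the area is 248.5.
Along each edge there are gcd(|Δx|,|Δy|)+1 lattice points, so counting each shared vertex once the boundary has gcd(4,22) + gcd(15,10) + gcd(29,25) + gcd(10,13) = 2+5+1+1 = 9.
By Pick's theorem I = A − B/2 + 1 = 248.5 − 9/2 + 1 = 245.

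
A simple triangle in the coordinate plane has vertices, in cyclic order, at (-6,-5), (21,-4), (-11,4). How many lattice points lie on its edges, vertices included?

10

Summing gcd(|Δx|,|Δy|) over the edges gives the boundary count: gcd(27,1) + gcd(32,8) + gcd(5,9) = 1+8+1 = 10.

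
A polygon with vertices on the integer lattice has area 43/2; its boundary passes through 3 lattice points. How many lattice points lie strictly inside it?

21

Pick's theorem A = I + B/2 − 1 rearranges to I = A − B/2 + 1 = 43/2 − 3/2 + 1 = 21.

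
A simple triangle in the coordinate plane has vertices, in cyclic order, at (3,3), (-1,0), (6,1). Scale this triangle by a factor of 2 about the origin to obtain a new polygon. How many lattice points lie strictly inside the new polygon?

The shoelace formula gives twice the area as |[3·0 − (-1)·3] + [(-1)·1 − 6·0] + [6·3 − 3·1]| = 17, so the area is 17/2.
The number of boundary lattice points is Σ gcd(|Δx|,|Δy|) = gcd(4,3) + gcd(7,1) + gcd(3,2) = 1+1+1 = 3.
Scaling by 2 multiplies the area by 2² = 4 (so the new area is 34) and multiplies the boundary lattice-point count by 2, giving 6.
By Pick's theorem, the interior count of the dilated polygon is 34 − 6/2 + 1 = 32.

32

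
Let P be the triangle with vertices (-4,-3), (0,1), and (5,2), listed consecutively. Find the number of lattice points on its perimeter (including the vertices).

6

Along each edge there are gcd(|Δx|,|Δy|)+1 lattice points, so counting each shared vertex once the boundary has gcd(4,4) + gcd(5,1) + gcd(9,5) = 4+1+1 = 6.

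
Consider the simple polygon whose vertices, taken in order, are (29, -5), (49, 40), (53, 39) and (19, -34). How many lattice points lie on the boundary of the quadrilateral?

8

The number of boundary lattice points is Σ gcd(|Δx|,|Δy|) = gcd(20,45) + gcd(4,1) + gcd(34,73) + gcd(10,29) = 5+1+1+1 = 8.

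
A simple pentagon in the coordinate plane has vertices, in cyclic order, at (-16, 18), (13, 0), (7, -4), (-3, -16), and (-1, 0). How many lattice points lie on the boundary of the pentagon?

10

The number of boundary lattice points is Σ gcd(|Δx|,|Δy|) = gcd(29,18) + gcd(6,4) + gcd(10,12) + gcd(2,16) + gcd(15,18) = 1+2+2+2+3 = 10.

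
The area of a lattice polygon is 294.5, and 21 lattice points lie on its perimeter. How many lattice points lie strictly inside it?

285

From Pick's theorem, I = A − B/2 + 1 = 294.5 − 21/2 + 1 = 285.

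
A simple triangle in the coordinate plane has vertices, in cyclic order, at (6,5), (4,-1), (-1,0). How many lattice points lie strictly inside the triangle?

15

The shoelace formula gives twice the area as |[6·(-1) − 4·5] + [4·0 − (-1)·(-1)] + [(-1)·5 − 6·0]| = 32, so the area is 16.
The number of boundary lattice points is Σ gcd(|Δx|,|Δy|) = gcd(2,6) + gcd(5,1) + gcd(7,5) = 2+1+1 = 4.
Pick's theorem gives I = A − B/2 + 1 = 16 − 4/2 + 1 = 15.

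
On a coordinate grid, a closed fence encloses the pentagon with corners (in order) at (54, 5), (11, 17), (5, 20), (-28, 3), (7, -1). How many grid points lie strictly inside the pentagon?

Using the shoelace formula, 2A = |[54·17 − 11·5] + [11·20 − 5·17] + [5·3 − (-28)·20] + [(-28)·(-1) − 7·3] + [7·5 − 54·(-1)]| = 1669, so the area is 1669/2.
Along each edge there are gcd(|Δx|,|Δy|)+1 lattice points, so counting each shared vertex once the boundary has gcd(43,12) + gcd(6,3) + gcd(33,17) + gcd(35,4) + gcd(47,6) = 1+3+1+1+1 = 7.
Pick's theorem gives I = A − B/2 + 1 = 1669/2 − 7/2 + 1 = 832.

832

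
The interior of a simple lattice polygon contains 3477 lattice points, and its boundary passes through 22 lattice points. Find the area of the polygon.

3487

Pick's theorem states A = I + B/2 − 1, so A = 3477 + 22/2 − 1 = 3487.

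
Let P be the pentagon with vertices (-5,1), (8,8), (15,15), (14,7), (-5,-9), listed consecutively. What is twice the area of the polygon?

By the shoelace formula, twice the signed area is |[(-5)·8 − 8·1] + [8·15 − 15·8] + [15·7 − 14·15] + [14·(-9) − (-5)·7] + [(-5)·1 − (-5)·(-9)]| = 294, so the area is 147.

294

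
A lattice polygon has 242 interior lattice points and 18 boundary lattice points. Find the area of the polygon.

250

By Pick's theorem, A = I + B/2 − 1 = 242 + 18/2 − 1 = 250.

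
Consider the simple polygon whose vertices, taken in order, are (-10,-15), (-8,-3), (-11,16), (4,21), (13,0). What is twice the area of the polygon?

1014

The shoelace formula gives twice the area as |((-10)·(-3) − (-8)·(-15)) + ((-8)·16 − (-11)·(-3)) + ((-11)·21 − 4·16) + (4·0 − 13·21) + (13·(-15) − (-10)·0)| = 1014, so the area is 507.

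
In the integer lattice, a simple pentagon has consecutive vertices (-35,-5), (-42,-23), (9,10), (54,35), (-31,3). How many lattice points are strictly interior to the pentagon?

By the shoelace formula, twice the signed area is |((-35)·(-23) − (-42)·(-5)) + ((-42)·10 − 9·(-23)) + (9·35 − 54·10) + (54·3 − (-31)·35) + ((-31)·(-5) − (-35)·3)| = 1664, so the area is 832.
Summing gcd(|Δx|,|Δy|) over the edges gives the boundary count: gcd(7,18) + gcd(51,33) + gcd(45,25) + gcd(85,32) + gcd(4,8) = 1+3+5+1+4 = 14.
Pick's theorem gives I = A − B/2 + 1 = 832 − 14/2 + 1 = 826.

826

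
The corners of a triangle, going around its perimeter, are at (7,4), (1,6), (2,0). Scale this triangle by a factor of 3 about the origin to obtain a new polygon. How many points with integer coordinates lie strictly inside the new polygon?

By the shoelace formula, twice the signed area is |(7·6 − 1·4) + (1·0 − 2·6) + (2·4 − 7·0)| = 34, so the area is 17.
The number of boundary lattice points is Σ gcd(|Δx|,|Δy|) = gcd(6,2) + gcd(1,6) + gcd(5,4) = 2+1+1 = 4.
Scaling by 3 multiplies the area by 3² = 9 (so the new area is 153) and multiplies the boundary lattice-point count by 3, giving 12.
By Pick's theorem, the interior count of the dilated polygon is 153 − 12/2 + 1 = 148.

148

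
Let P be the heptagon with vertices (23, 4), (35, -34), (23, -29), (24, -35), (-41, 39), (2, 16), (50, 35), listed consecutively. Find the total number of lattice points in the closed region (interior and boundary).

By the shoelace formula, twice the signed area is |[23·(-34) − 35·4] + [35·(-29) − 23·(-34)] + [23·(-35) − 24·(-29)] + [24·39 − (-41)·(-35)] + [(-41)·16 − 2·39] + [2·35 − 50·16] + [50·4 − 23·35]| = 3832, so the area is 1916.
Summing gcd(|Δx|,|Δy|) over the edges gives the boundary count: gcd(12,38) + gcd(12,5) + gcd(1,6) + gcd(65,74) + gcd(43,23) + gcd(48,19) + gcd(27,31) = 2+1+1+1+1+1+1 = 8.
Pick's theorem gives I = A − B/2 + 1 = 1916 − 8/2 + 1 = 1913, so the closed region contains I + B = 1913 + 8 = 1921 lattice points.

1921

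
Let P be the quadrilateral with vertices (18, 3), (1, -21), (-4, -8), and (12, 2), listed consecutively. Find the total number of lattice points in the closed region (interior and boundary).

196

By the shoelace formula, twice the signed area is |(18·(-21) − 1·3) + (1·(-8) − (-4)·(-21)) + ((-4)·2 − 12·(-8)) + (12·3 − 18·2)| = 385, so the area is 192.5.
The number of boundary lattice points is Σ gcd(|Δx|,|Δy|) = gcd(17,24) + gcd(5,13) + gcd(16,10) + gcd(6,1) = 1+1+2+1 = 5.
Pick's theorem gives I = A − B/2 + 1 = 192.5 − 5/2 + 1 = 191, so the closed region contains I + B = 191 + 5 = 196 lattice points.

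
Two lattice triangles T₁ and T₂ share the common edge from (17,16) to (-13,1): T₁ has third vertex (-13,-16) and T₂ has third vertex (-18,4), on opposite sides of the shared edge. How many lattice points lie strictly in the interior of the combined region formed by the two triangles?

The union is the simple quadrilateral with vertices (17,16), (-13,-16), (-13,1), (-18,4) in order.
The shoelace formula gives twice the area as |[17·(-16) − (-13)·16] + [(-13)·1 − (-13)·(-16)] + [(-13)·4 − (-18)·1] + [(-18)·16 − 17·4]| = 675, so the area is 337.5.
The number of boundary lattice points is Σ gcd(|Δx|,|Δy|) = gcd(30,32) + gcd(0,17) + gcd(5,3) + gcd(35,12) = 2+17+1+1 = 21.
By Pick's theorem I = A − B/2 + 1 = 337.5 − 21/2 + 1 = 328.

328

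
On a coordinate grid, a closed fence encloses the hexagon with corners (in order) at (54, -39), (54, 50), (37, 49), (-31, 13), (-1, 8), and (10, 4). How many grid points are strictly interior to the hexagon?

By the shoelace formula, twice the signed area is |[54·50 − 54·(-39)] + [54·49 − 37·50] + [37·13 − (-31)·49] + [(-31)·8 − (-1)·13] + [(-1)·4 − 10·8] + [10·(-39) − 54·4]| = 6677, so the area is 6677/2.
The number of boundary lattice points is Σ gcd(|Δx|,|Δy|) = gcd(0,89) + gcd(17,1) + gcd(68,36) + gcd(30,5) + gcd(11,4) + gcd(44,43) = 89+1+4+5+1+1 = 101.
Pick's theorem gives I = A − B/2 + 1 = 6677/2 − 101/2 + 1 = 3289.

3289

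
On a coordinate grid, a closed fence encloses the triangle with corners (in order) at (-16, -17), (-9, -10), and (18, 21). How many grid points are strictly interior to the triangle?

10

By the shoelace formula, twice the signed area is |[(-16)·(-10) − (-9)·(-17)] + [(-9)·21 − 18·(-10)] + [18·(-17) − (-16)·21]| = 28, so the area is 14.
Along each edge there are gcd(|Δx|,|Δy|)+1 lattice points, so counting each shared vertex once the boundary has gcd(7,7) + gcd(27,31) + gcd(34,38) = 7+1+2 = 10.
Pick's theorem gives I = A − B/2 + 1 = 14 − 10/2 + 1 = 10.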